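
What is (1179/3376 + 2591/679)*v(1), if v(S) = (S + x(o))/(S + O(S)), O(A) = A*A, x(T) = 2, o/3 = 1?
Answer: 28643271/4584608 ≈ 6.2477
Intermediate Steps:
o = 3 (o = 3*1 = 3)
O(A) = A**2
v(S) = (2 + S)/(S + S**2) (v(S) = (S + 2)/(S + S**2) = (2 + S)/(S + S**2))
(1179/3376 + 2591/679)*v(1) = (1179/3376 + 2591/679)*((2 + 1)/(1*(1 + 1))) = (1179*(1/3376) + 2591*(1/679))*(1*3/2) = (1179/3376 + 2591/679)*(1*(1/2)*3) = (9547757/2292304)*(3/2) = 28643271/4584608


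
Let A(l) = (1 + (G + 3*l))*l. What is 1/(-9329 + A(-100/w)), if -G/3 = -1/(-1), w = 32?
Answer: -64/594781 ≈ -0.00010760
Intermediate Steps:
G = -3 (G = -(-3)/(-1) = -(-3)*(-1) = -3*1 = -3)
A(l) = l*(-2 + 3*l) (A(l) = (1 + (-3 + 3*l))*l = (-2 + 3*l)*l = l*(-2 + 3*l))
1/(-9329 + A(-100/w)) = 1/(-9329 + (-100/32)*(-2 + 3*(-100/32))) = 1/(-9329 + (-100*1/32)*(-2 + 3*(-100*1/32))) = 1/(-9329 - 25*(-2 + 3*(-25/8))/8) = 1/(-9329 - 25*(-2 - 75/8)/8) = 1/(-9329 - 25/8*(-91/8)) = 1/(-9329 + 2275/64) = 1/(-594781/64) = -64/594781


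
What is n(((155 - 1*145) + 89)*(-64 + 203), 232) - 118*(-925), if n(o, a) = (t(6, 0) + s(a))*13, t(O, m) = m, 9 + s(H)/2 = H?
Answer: 114948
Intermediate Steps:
s(H) = -18 + 2*H
n(o, a) = -234 + 26*a (n(o, a) = (0 + (-18 + 2*a))*13 = (-18 + 2*a)*13 = -234 + 26*a)
n(((155 - 1*145) + 89)*(-64 + 203), 232) - 118*(-925) = (-234 + 26*232) - 118*(-925) = (-234 + 6032) + 109150 = 5798 + 109150 = 114948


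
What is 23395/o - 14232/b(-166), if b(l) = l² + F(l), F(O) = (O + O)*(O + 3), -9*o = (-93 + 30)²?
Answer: -79874698/1500723 ≈ -53.224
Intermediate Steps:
o = -441 (o = -(-93 + 30)²/9 = -⅑*(-63)² = -⅑*3969 = -441)
F(O) = 2*O*(3 + O) (F(O) = (2*O)*(3 + O) = 2*O*(3 + O))
b(l) = l² + 2*l*(3 + l)
23395/o - 14232/b(-166) = 23395/(-441) - 14232*(-1/(498*(2 - 166))) = 23395*(-1/441) - 14232/(3*(-166)*(-164)) = -23395/441 - 14232/81672 = -23395/441 - 14232*1/81672 = -23395/441 - 593/3403 = -79874698/1500723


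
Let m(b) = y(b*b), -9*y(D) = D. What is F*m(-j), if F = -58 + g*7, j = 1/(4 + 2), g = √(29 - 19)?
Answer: 29/162 - 7*√10/324 ≈ 0.11069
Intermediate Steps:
y(D) = -D/9
g = √10 ≈ 3.1623
j = ⅙ (j = 1/6 = ⅙ ≈ 0.16667)
m(b) = -b²/9 (m(b) = -b*b/9 = -b²/9)
F = -58 + 7*√10 (F = -58 + √10*7 = -58 + 7*√10 ≈ -35.864)
F*m(-j) = (-58 + 7*√10)*(-(-1*⅙)²/9) = (-58 + 7*√10)*(-(-⅙)²/9) = (-58 + 7*√10)*(-⅑*1/36) = (-58 + 7*√10)*(-1/324) = 29/162 - 7*√10/324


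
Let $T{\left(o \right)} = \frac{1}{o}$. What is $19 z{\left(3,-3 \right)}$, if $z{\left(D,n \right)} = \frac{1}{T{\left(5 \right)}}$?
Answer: $95$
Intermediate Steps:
$z{\left(D,n \right)} = 5$ ($z{\left(D,n \right)} = \frac{1}{\frac{1}{5}} = 5$)
$19 z{\left(3,-3 \right)} = 19 \cdot 5 = 95$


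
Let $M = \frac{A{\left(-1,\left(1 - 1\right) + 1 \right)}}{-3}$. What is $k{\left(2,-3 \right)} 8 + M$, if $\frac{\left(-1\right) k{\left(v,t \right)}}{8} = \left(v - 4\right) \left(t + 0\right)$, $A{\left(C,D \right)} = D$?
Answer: $- \frac{1153}{3} \approx -384.33$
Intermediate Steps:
$k{\left(v,t \right)} = - 8 t \left(-4 + v\right)$ ($k{\left(v,t \right)} = - 8 \left(v - 4\right) \left(t + 0\right) = - 8 \left(-4 + v\right) t = - 8 t \left(-4 + v\right)$)
$M = - \frac{1}{3}$ ($M = \frac{\left(1 - 1\right) + 1}{-3} = \left(0 + 1\right) \left(- \frac{1}{3}\right) = 1 \left(- \frac{1}{3}\right) = - \frac{1}{3} \approx -0.33333$)
$k{\left(2,-3 \right)} 8 + M = 8 \left(-3\right) \left(4 - 2\right) 8 - \frac{1}{3} = 8 \left(-3\right) 2 \cdot 8 - \frac{1}{3} = \left(-48\right) 8 - \frac{1}{3} = -384 - \frac{1}{3} = - \frac{1153}{3}$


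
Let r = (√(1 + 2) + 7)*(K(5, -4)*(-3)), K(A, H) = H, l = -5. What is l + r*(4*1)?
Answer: 331 + 48*√3 ≈ 414.14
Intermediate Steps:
r = 84 + 12*√3 (r = (√(1 + 2) + 7)*(-4*(-3)) = (√3 + 7)*12 = (7 + √3)*12 = 84 + 12*√3 ≈ 104.78)
l + r*(4*1) = -5 + (84 + 12*√3)*(4*1) = -5 + (84 + 12*√3)*4 = -5 + (336 + 48*√3) = 331 + 48*√3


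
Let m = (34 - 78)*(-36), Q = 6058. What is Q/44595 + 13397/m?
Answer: 22482781/2616240 ≈ 8.5936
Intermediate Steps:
m = 1584 (m = -44*(-36) = 1584)
Q/44595 + 13397/m = 6058/44595 + 13397/1584 = 22482781/2616240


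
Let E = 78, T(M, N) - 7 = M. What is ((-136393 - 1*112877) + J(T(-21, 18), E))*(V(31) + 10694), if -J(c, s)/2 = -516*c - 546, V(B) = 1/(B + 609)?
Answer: -898727313393/320 ≈ -2.8085e+9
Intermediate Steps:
V(B) = 1/(609 + B)
T(M, N) = 7 + M
J(c, s) = 1092 + 1032*c (J(c, s) = -2*(-516*c - 546) = -2*(-546 - 516*c) = 1092 + 1032*c)
((-136393 - 1*112877) + J(T(-21, 18), E))*(V(31) + 10694) = ((-136393 - 1*112877) + (1092 + 1032*(7 - 21)))*(1/(609 + 31) + 10694) = ((-136393 - 112877) + (1092 + 1032*(-14)))*(1/640 + 10694) = (-249270 + (1092 - 14448))*(1/640 + 10694) = (-249270 - 13356)*(6844161/640) = -262626*6844161/640 = -898727313393/320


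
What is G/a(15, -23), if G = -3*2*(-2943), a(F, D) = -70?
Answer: -8829/35 ≈ -252.26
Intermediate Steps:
G = 17658 (G = -6*(-2943) = 17658)
G/a(15, -23) = 17658/(-70) = 17658*(-1/70) = -8829/35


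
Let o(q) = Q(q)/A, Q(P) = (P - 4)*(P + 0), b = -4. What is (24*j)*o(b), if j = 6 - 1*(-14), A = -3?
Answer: -5120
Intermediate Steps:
Q(P) = P*(-4 + P) (Q(P) = (-4 + P)*P = P*(-4 + P))
j = 20 (j = 6 + 14 = 20)
o(q) = -q*(-4 + q)/3 (o(q) = (q*(-4 + q))/(-3) = (q*(-4 + q))*(-⅓) = -q*(-4 + q)/3)
(24*j)*o(b) = (24*20)*((⅓)*(-4)*(4 - 1*(-4))) = 480*((⅓)*(-4)*(4 + 4)) = 480*((⅓)*(-4)*8) = 480*(-32/3) = -5120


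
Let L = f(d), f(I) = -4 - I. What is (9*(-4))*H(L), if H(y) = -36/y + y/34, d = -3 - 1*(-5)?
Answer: -3564/17 ≈ -209.65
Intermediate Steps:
d = 2 (d = -3 + 5 = 2)
L = -6 (L = -4 - 1*2 = -4 - 2 = -6)
H(y) = -36/y + y/34 (H(y) = -36/y + y*(1/34) = -36/y + y/34)
(9*(-4))*H(L) = (9*(-4))*(-36/(-6) + (1/34)*(-6)) = -36*(-36*(-⅙) - 3/17) = -36*(6 - 3/17) = -36*99/17 = -3564/17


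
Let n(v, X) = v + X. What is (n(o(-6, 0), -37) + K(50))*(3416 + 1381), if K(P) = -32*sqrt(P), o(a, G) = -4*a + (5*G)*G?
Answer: -62361 - 767520*sqrt(2) ≈ -1.1478e+6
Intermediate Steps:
o(a, G) = -4*a + 5*G**2
n(v, X) = X + v
(n(o(-6, 0), -37) + K(50))*(3416 + 1381) = ((-37 + (-4*(-6) + 5*0**2)) - 160*sqrt(2))*(3416 + 1381) = ((-37 + (24 + 5*0)) - 160*sqrt(2))*4797 = ((-37 + (24 + 0)) - 160*sqrt(2))*4797 = ((-37 + 24) - 160*sqrt(2))*4797 = (-13 - 160*sqrt(2))*4797 = -62361 - 767520*sqrt(2)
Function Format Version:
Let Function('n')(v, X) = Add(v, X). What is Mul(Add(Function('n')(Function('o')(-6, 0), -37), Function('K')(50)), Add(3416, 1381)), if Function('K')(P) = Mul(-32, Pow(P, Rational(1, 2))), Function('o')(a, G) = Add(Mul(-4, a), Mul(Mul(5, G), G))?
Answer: Add(-62361, Mul(-767520, Pow(2, Rational(1, 2)))) ≈ -1.1478e+6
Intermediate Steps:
Function('o')(a, G) = Add(Mul(-4, a), Mul(5, Pow(G, 2)))
Function('n')(v, X) = Add(X, v)
Mul(Add(Function('n')(Function('o')(-6, 0), -37), Function('K')(50)), Add(3416, 1381)) = Mul(Add(Add(-37, Add(Mul(-4, -6), Mul(5, Pow(0, 2)))), Mul(-32, Pow(50, Rational(1, 2)))), Add(3416, 1381)) = Mul(Add(Add(-37, Add(24, Mul(5, 0))), Mul(-32, Mul(5, Pow(2, Rational(1, 2))))), 4797) = Mul(Add(Add(-37, Add(24, 0)), Mul(-160, Pow(2, Rational(1, 2)))), 4797) = Mul(Add(Add(-37, 24), Mul(-160, Pow(2, Rational(1, 2)))), 4797) = Mul(Add(-13, Mul(-160, Pow(2, Rational(1, 2)))), 4797) = Add(-62361, Mul(-767520, Pow(2, Rational(1, 2))))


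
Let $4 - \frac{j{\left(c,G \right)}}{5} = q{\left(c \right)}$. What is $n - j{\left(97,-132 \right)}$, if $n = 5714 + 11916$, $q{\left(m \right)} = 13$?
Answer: $17675$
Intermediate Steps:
$j{\left(c,G \right)} = -45$ ($j{\left(c,G \right)} = 20 - 65 = -45$)
$n = 17630$
$n - j{\left(97,-132 \right)} = 17630 - -45 = 17630 + 45 = 17675$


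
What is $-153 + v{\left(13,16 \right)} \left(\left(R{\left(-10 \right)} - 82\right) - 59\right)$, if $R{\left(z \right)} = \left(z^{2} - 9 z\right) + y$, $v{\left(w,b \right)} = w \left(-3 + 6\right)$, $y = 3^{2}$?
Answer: $2109$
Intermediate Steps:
$y = 9$
$v{\left(w,b \right)} = 3 w$ ($v{\left(w,b \right)} = w 3 = 3 w$)
$R{\left(z \right)} = 9 + z^{2} - 9 z$ ($R{\left(z \right)} = \left(z^{2} - 9 z\right) + 9 = 9 + z^{2} - 9 z$)
$-153 + v{\left(13,16 \right)} \left(\left(R{\left(-10 \right)} - 82\right) - 59\right) = -153 + 3 \cdot 13 \left(\left(\left(9 + \left(-10\right)^{2} - -90\right) - 82\right) - 59\right) = -153 + 39 \left(\left(\left(9 + 100 + 90\right) - 82\right) - 59\right) = -153 + 39 \left(\left(199 - 82\right) - 59\right) = -153 + 39 \left(117 - 59\right) = -153 + 39 \cdot 58 = -153 + 2262 = 2109$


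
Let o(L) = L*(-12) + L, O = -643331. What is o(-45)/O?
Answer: -495/643331 ≈ -0.00076943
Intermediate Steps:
o(L) = -11*L (o(L) = -12*L + L = -11*L)
o(-45)/O = -11*(-45)/(-643331) = 495*(-1/643331) = -495/643331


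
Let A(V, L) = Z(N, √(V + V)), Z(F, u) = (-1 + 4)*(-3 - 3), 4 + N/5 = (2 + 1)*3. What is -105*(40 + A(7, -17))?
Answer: -2310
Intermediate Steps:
N = 25 (N = -20 + 5*((2 + 1)*3) = -20 + 5*(3*3) = -20 + 5*9 = -20 + 45 = 25)
Z(F, u) = -18 (Z(F, u) = 3*(-6) = -18)
A(V, L) = -18
-105*(40 + A(7, -17)) = -105*(40 - 18) = -105*22 = -2310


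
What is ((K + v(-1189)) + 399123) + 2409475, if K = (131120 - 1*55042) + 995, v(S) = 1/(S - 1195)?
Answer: 6879439663/2384 ≈ 2.8857e+6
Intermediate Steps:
v(S) = 1/(-1195 + S)
K = 77073 (K = (131120 - 55042) + 995 = 76078 + 995 = 77073)
((K + v(-1189)) + 399123) + 2409475 = ((77073 + 1/(-1195 - 1189)) + 399123) + 2409475 = ((77073 + 1/(-2384)) + 399123) + 2409475 = ((77073 - 1/2384) + 399123) + 2409475 = (183742031/2384 + 399123) + 2409475 = 1135251263/2384 + 2409475 = 6879439663/2384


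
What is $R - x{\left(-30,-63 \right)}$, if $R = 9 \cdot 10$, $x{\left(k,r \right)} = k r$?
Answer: $-1800$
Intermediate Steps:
$R = 90$
$R - x{\left(-30,-63 \right)} = 90 - \left(-30\right) \left(-63\right) = 90 - 1890 = -1800$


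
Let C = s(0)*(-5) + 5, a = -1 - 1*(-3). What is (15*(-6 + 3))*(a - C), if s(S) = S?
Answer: 135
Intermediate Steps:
a = 2 (a = -1 + 3 = 2)
C = 5 (C = 0*(-5) + 5 = 0 + 5 = 5)
(15*(-6 + 3))*(a - C) = (15*(-6 + 3))*(2 - 1*5) = (15*(-3))*(2 - 5) = -45*(-3) = 135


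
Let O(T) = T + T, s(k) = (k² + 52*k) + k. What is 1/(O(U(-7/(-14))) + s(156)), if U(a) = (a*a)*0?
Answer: 1/32604 ≈ 3.0671e-5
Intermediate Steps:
U(a) = 0 (U(a) = a²*0 = 0)
s(k) = k² + 53*k
O(T) = 2*T
1/(O(U(-7/(-14))) + s(156)) = 1/(2*0 + 156*(53 + 156)) = 1/(0 + 156*209) = 1/(0 + 32604) = 1/32604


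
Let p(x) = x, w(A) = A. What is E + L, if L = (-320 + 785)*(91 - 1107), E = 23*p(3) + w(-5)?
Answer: -472376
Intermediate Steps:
E = 64 (E = 23*3 - 5 = 69 - 5 = 64)
L = -472440 (L = 465*(-1016) = -472440)
E + L = 64 - 472440 = -472376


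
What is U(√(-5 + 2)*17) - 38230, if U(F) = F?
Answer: -38230 + 17*I*√3 ≈ -38230.0 + 29.445*I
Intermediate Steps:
U(√(-5 + 2)*17) - 38230 = √(-5 + 2)*17 - 38230 = √(-3)*17 - 38230 = (I*√3)*17 - 38230 = 17*I*√3 - 38230 = -38230 + 17*I*√3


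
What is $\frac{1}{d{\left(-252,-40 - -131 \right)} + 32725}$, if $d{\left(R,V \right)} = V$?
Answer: $\frac{1}{32816} \approx 3.0473 \cdot 10^{-5}$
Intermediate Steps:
$\frac{1}{d{\left(-252,-40 - -131 \right)} + 32725} = \frac{1}{\left(-40 - -131\right) + 32725} = \frac{1}{\left(-40 + 131\right) + 32725} = \frac{1}{91 + 32725} = \frac{1}{32816}$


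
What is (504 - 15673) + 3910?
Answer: -11259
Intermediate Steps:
(504 - 15673) + 3910 = -15169 + 3910 = -11259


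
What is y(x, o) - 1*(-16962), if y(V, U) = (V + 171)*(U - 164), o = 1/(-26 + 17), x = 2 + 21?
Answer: -133880/9 ≈ -14876.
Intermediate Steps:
x = 23
o = -⅑ (o = 1/(-9) = -⅑ ≈ -0.11111)
y(V, U) = (-164 + U)*(171 + V) (y(V, U) = (171 + V)*(-164 + U) = (-164 + U)*(171 + V))
y(x, o) - 1*(-16962) = (-28044 - 164*23 + 171*(-⅑) - ⅑*23) - 1*(-16962) = (-28044 - 3772 - 19 - 23/9) + 16962 = -286538/9 + 16962 = -133880/9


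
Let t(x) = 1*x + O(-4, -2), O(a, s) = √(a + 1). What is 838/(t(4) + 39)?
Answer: 18017/926 - 419*I*√3/926 ≈ 19.457 - 0.78372*I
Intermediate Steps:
O(a, s) = √(1 + a)
t(x) = x + I*√3 (t(x) = 1*x + √(1 - 4) = x + √(-3) = x + I*√3)
838/(t(4) + 39) = 838/((4 + I*√3) + 39) = 838/(43 + I*√3)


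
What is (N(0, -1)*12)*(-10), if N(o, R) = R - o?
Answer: 120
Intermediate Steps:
(N(0, -1)*12)*(-10) = ((-1 - 1*0)*12)*(-10) = ((-1 + 0)*12)*(-10) = -1*12*(-10) = -12*(-10) = 120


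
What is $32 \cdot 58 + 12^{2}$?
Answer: $2000$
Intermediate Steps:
$32 \cdot 58 + 12^{2} = 1856 + 144 = 2000$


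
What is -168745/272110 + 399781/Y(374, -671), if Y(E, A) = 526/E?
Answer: 4068527979847/14312986 ≈ 2.8425e+5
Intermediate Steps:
-168745/272110 + 399781/Y(374, -671) = -168745/272110 + 399781/((526/374)) = -168745*1/272110 + 399781/((526*(1/374))) = -33749/54422 + 399781/(263/187) = -33749/54422 + 399781*(187/263) = -33749/54422 + 74759047/263 = 4068527979847/14312986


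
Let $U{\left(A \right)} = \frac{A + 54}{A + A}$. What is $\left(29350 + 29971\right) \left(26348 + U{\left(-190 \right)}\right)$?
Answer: $\frac{148486039174}{95} \approx 1.563 \cdot 10^{9}$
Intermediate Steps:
$U{\left(A \right)} = \frac{54 + A}{2 A}$
$\left(29350 + 29971\right) \left(26348 + U{\left(-190 \right)}\right) = \left(29350 + 29971\right) \left(26348 + \frac{54 - 190}{2 \left(-190\right)}\right) = 59321 \left(26348 + \frac{1}{2} \left(- \frac{1}{190}\right) \left(-136\right)\right) = 59321 \left(26348 + \frac{34}{95}\right) = 59321 \cdot \frac{2503094}{95} = \frac{148486039174}{95}$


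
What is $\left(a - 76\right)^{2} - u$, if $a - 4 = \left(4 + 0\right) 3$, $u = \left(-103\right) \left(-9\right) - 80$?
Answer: $2753$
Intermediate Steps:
$u = 847$ ($u = 927 - 80 = 847$)
$a = 16$ ($a = 4 + \left(4 + 0\right) 3 = 4 + 4 \cdot 3 = 4 + 12 = 16$)
$\left(a - 76\right)^{2} - u = \left(16 - 76\right)^{2} - 847 = \left(-60\right)^{2} - 847 = 3600 - 847 = 2753$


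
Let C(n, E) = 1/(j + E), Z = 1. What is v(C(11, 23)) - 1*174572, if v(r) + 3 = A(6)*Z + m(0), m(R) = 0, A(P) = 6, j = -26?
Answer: -174569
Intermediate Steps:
C(n, E) = 1/(-26 + E)
v(r) = 3 (v(r) = -3 + (6*1 + 0) = -3 + (6 + 0) = -3 + 6 = 3)
v(C(11, 23)) - 1*174572 = 3 - 1*174572 = 3 - 174572 = -174569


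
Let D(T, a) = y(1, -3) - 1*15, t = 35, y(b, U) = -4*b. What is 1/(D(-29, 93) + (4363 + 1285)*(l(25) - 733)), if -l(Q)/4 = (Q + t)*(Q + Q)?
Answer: -1/71916003 ≈ -1.3905e-8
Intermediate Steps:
l(Q) = -8*Q*(35 + Q) (l(Q) = -4*(Q + 35)*(Q + Q) = -4*(35 + Q)*2*Q = -8*Q*(35 + Q))
D(T, a) = -19 (D(T, a) = -4*1 - 1*15 = -4 - 15 = -19)
1/(D(-29, 93) + (4363 + 1285)*(l(25) - 733)) = 1/(-19 + (4363 + 1285)*(-8*25*(35 + 25) - 733)) = 1/(-19 + 5648*(-8*25*60 - 733)) = 1/(-19 + 5648*(-12000 - 733)) = 1/(-19 + 5648*(-12733)) = 1/(-19 - 71915984) = 1/(-71916003) = -1/71916003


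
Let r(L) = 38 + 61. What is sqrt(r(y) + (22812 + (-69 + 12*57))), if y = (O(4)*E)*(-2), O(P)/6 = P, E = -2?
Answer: 3*sqrt(2614) ≈ 153.38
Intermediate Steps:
O(P) = 6*P
y = 96 (y = ((6*4)*(-2))*(-2) = (24*(-2))*(-2) = -48*(-2) = 96)
r(L) = 99
sqrt(r(y) + (22812 + (-69 + 12*57))) = sqrt(99 + (22812 + (-69 + 12*57))) = sqrt(99 + (22812 + (-69 + 684))) = sqrt(99 + (22812 + 615)) = sqrt(99 + 23427) = sqrt(23526) = 3*sqrt(2614)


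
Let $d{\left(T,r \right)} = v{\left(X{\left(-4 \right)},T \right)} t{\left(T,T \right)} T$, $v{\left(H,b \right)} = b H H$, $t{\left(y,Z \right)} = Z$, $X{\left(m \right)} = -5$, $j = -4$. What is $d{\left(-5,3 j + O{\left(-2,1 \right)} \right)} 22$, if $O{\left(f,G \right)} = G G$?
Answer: $-68750$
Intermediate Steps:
$v{\left(H,b \right)} = b H^{2}$ ($v{\left(H,b \right)} = H b H = b H^{2}$)
$O{\left(f,G \right)} = G^{2}$
$d{\left(T,r \right)} = 25 T^{3}$ ($d{\left(T,r \right)} = T \left(-5\right)^{2} T T = T 25 T T = 25 T T T = 25 T^{2} T = 25 T^{3}$)
$d{\left(-5,3 j + O{\left(-2,1 \right)} \right)} 22 = 25 \left(-5\right)^{3} \cdot 22 = 25 \left(-125\right) 22 = \left(-3125\right) 22 = -68750$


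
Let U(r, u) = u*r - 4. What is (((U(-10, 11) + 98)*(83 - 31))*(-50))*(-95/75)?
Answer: -158080/3 ≈ -52693.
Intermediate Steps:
U(r, u) = -4 + r*u (U(r, u) = r*u - 4 = -4 + r*u)
(((U(-10, 11) + 98)*(83 - 31))*(-50))*(-95/75) = ((((-4 - 10*11) + 98)*(83 - 31))*(-50))*(-95/75) = ((((-4 - 110) + 98)*52)*(-50))*(-95*1/75) = (((-114 + 98)*52)*(-50))*(-19/15) = (-16*52*(-50))*(-19/15) = -832*(-50)*(-19/15) = 41600*(-19/15) = -158080/3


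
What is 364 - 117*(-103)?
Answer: 12415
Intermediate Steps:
364 - 117*(-103) = 364 + 12051 = 12415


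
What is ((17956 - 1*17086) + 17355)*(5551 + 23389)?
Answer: 527431500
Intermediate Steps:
((17956 - 1*17086) + 17355)*(5551 + 23389) = ((17956 - 17086) + 17355)*28940 = (870 + 17355)*28940 = 18225*28940 = 527431500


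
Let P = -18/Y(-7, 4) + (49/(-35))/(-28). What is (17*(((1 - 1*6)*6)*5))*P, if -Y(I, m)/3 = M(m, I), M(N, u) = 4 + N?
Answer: -2040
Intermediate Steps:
Y(I, m) = -12 - 3*m (Y(I, m) = -3*(4 + m) = -12 - 3*m)
P = 4/5 (P = -18/(-12 - 3*4) + (49/(-35))/(-28) = -18/(-12 - 12) + (49*(-1/35))*(-1/28) = -18/(-24) - 7/5*(-1/28) = -18*(-1/24) + 1/20 = 3/4 + 1/20 = 4/5 ≈ 0.80000)
(17*(((1 - 1*6)*6)*5))*P = (17*(((1 - 1*6)*6)*5))*(4/5) = (17*(((1 - 6)*6)*5))*(4/5) = (17*(-5*6*5))*(4/5) = (17*(-30*5))*(4/5) = (17*(-150))*(4/5) = -2550*4/5 = -2040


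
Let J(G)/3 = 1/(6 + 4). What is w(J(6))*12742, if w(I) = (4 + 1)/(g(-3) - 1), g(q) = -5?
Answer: -31855/3 ≈ -10618.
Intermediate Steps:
J(G) = 3/10 (J(G) = 3/(6 + 4) = 3/10)
w(I) = -⅚ (w(I) = (4 + 1)/(-5 - 1) = 5/(-6) = 5*(-⅙) = -⅚)
w(J(6))*12742 = -⅚*12742 = -31855/3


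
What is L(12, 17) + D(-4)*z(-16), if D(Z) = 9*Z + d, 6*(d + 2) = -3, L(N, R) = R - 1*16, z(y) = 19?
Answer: -1461/2 ≈ -730.50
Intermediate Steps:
L(N, R) = -16 + R (L(N, R) = R - 16 = -16 + R)
d = -5/2 (d = -2 + (⅙)*(-3) = -2 - ½ = -5/2 ≈ -2.5000)
D(Z) = -5/2 + 9*Z (D(Z) = 9*Z - 5/2 = -5/2 + 9*Z)
L(12, 17) + D(-4)*z(-16) = (-16 + 17) + (-5/2 + 9*(-4))*19 = 1 + (-5/2 - 36)*19 = 1 - 77/2*19 = 1 - 1463/2 = -1461/2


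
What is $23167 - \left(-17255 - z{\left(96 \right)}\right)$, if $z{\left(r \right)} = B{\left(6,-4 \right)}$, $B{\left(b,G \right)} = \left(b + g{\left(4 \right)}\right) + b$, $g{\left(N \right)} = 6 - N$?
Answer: $40436$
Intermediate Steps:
$B{\left(b,G \right)} = 2 + 2 b$ ($B{\left(b,G \right)} = \left(b + \left(6 - 4\right)\right) + b = \left(b + 2\right) + b = \left(2 + b\right) + b = 2 + 2 b$)
$z{\left(r \right)} = 14$ ($z{\left(r \right)} = 2 + 2 \cdot 6 = 2 + 12 = 14$)
$23167 - \left(-17255 - z{\left(96 \right)}\right) = 23167 + \left(6339 - \left(-10916 - 14\right)\right) = 23167 + \left(6339 - -10930\right) = 23167 + \left(6339 + 10930\right) = 23167 + 17269 = 40436$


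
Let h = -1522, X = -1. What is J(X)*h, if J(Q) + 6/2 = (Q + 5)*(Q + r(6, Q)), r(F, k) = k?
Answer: 16742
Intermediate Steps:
J(Q) = -3 + 2*Q*(5 + Q) (J(Q) = -3 + (Q + 5)*(Q + Q) = -3 + (5 + Q)*(2*Q) = -3 + 2*Q*(5 + Q))
J(X)*h = (-3 + 2*(-1)² + 10*(-1))*(-1522) = (-3 + 2*1 - 10)*(-1522) = (-3 + 2 - 10)*(-1522) = -11*(-1522) = 16742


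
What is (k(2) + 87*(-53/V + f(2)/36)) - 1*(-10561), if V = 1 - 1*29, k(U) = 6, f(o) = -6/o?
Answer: 75071/7 ≈ 10724.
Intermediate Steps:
V = -28 (V = 1 - 29 = -28)
(k(2) + 87*(-53/V + f(2)/36)) - 1*(-10561) = (6 + 87*(-53/(-28) - 6/2/36)) - 1*(-10561) = (6 + 87*(-53*(-1/28) - 6*½*(1/36))) + 10561 = (6 + 87*(53/28 - 3*1/36)) + 10561 = (6 + 87*(53/28 - 1/12)) + 10561 = (6 + 87*(38/21)) + 10561 = (6 + 1102/7) + 10561 = 1144/7 + 10561 = 75071/7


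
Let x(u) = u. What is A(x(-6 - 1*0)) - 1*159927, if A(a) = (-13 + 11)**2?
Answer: -159923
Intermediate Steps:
A(a) = 4 (A(a) = (-2)**2 = 4)
A(x(-6 - 1*0)) - 1*159927 = 4 - 1*159927 = 4 - 159927 = -159923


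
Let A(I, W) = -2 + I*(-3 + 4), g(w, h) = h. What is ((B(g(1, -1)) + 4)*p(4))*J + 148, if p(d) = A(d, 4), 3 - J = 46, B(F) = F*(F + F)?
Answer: -368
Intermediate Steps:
B(F) = 2*F² (B(F) = F*(2*F) = 2*F²)
J = -43 (J = 3 - 1*46 = 3 - 46 = -43)
A(I, W) = -2 + I (A(I, W) = -2 + I*1 = -2 + I)
p(d) = -2 + d
((B(g(1, -1)) + 4)*p(4))*J + 148 = ((2*(-1)² + 4)*(-2 + 4))*(-43) + 148 = ((2*1 + 4)*2)*(-43) + 148 = ((2 + 4)*2)*(-43) + 148 = (6*2)*(-43) + 148 = 12*(-43) + 148 = -516 + 148 = -368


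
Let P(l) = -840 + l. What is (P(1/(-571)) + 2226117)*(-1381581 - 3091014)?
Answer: -5683027545085770/571 ≈ -9.9528e+12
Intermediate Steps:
(P(1/(-571)) + 2226117)*(-1381581 - 3091014) = ((-840 + 1/(-571)) + 2226117)*(-1381581 - 3091014) = ((-840 - 1/571) + 2226117)*(-4472595) = (-479641/571 + 2226117)*(-4472595) = (1270633166/571)*(-4472595) = -5683027545085770/571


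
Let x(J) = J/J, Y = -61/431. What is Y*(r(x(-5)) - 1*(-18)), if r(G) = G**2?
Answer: -1159/431 ≈ -2.6891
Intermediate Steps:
Y = -61/431 (Y = -61*1/431 = -61/431 ≈ -0.14153)
x(J) = 1
Y*(r(x(-5)) - 1*(-18)) = -61*(1**2 - 1*(-18))/431 = -61*(1 + 18)/431 = -61/431*19 = -1159/431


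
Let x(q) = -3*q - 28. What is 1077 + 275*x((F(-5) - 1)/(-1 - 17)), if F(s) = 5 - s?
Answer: -12421/2 ≈ -6210.5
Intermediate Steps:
x(q) = -28 - 3*q
1077 + 275*x((F(-5) - 1)/(-1 - 17)) = 1077 + 275*(-28 - 3*((5 - 1*(-5)) - 1)/(-1 - 17)) = 1077 + 275*(-28 - 3*((5 + 5) - 1)/(-18)) = 1077 + 275*(-28 - 3*(10 - 1)*(-1)/18) = 1077 + 275*(-28 - 27*(-1)/18) = 1077 + 275*(-28 - 3*(-½)) = 1077 + 275*(-28 + 3/2) = 1077 + 275*(-53/2) = 1077 - 14575/2 = -12421/2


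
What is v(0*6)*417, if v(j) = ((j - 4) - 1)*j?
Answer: 0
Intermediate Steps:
v(j) = j*(-5 + j) (v(j) = ((-4 + j) - 1)*j = (-5 + j)*j = j*(-5 + j))
v(0*6)*417 = ((0*6)*(-5 + 0*6))*417 = (0*(-5 + 0))*417 = (0*(-5))*417 = 0*417 = 0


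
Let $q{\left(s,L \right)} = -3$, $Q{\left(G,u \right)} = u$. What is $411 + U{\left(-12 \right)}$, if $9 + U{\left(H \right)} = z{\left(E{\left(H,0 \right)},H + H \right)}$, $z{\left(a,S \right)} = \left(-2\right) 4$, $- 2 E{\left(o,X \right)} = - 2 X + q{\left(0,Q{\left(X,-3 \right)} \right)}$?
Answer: $394$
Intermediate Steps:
$E{\left(o,X \right)} = \frac{3}{2} + X$ ($E{\left(o,X \right)} = - \frac{- 2 X - 3}{2} = - \frac{-3 - 2 X}{2} = \frac{3}{2} + X$)
$z{\left(a,S \right)} = -8$
$U{\left(H \right)} = -17$ ($U{\left(H \right)} = -9 - 8 = -17$)
$411 + U{\left(-12 \right)} = 411 - 17 = 394$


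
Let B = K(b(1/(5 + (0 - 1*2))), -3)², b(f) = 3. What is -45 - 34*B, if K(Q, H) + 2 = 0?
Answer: -181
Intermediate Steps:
K(Q, H) = -2 (K(Q, H) = -2 + 0 = -2)
B = 4 (B = (-2)² = 4)
-45 - 34*B = -45 - 34*4 = -45 - 136 = -181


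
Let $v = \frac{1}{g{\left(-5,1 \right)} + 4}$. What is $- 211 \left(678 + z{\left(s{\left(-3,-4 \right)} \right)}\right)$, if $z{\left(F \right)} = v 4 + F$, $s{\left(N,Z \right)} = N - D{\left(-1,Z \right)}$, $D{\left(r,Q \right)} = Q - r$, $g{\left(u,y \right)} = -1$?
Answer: $- \frac{430018}{3} \approx -1.4334 \cdot 10^{5}$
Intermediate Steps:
$v = \frac{1}{3}$ ($v = \frac{1}{-1 + 4} = \frac{1}{3} \approx 0.33333$)
$s{\left(N,Z \right)} = -1 + N - Z$ ($s{\left(N,Z \right)} = N - \left(Z - -1\right) = N - \left(Z + 1\right) = N - \left(1 + Z\right) = -1 + N - Z$)
$z{\left(F \right)} = \frac{4}{3} + F$ ($z{\left(F \right)} = \frac{1}{3} \cdot 4 + F = \frac{4}{3} + F$)
$- 211 \left(678 + z{\left(s{\left(-3,-4 \right)} \right)}\right) = - 211 \left(678 + \left(\frac{4}{3} - 0\right)\right) = - 211 \left(678 + \left(\frac{4}{3} + 0\right)\right) = - 211 \left(678 + \frac{4}{3}\right) = \left(-211\right) \frac{2038}{3} = - \frac{430018}{3}$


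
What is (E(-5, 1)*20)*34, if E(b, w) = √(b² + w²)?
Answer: 680*√26 ≈ 3467.3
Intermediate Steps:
(E(-5, 1)*20)*34 = (√((-5)² + 1²)*20)*34 = (√(25 + 1)*20)*34 = (√26*20)*34 = (20*√26)*34 = 680*√26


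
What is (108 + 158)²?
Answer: 70756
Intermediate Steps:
(108 + 158)² = 266² = 70756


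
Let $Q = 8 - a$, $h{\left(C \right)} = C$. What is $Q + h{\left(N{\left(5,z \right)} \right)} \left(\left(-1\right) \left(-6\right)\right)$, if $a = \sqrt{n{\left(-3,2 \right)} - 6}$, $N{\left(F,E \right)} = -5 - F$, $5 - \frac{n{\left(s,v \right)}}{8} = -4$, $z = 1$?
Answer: $-52 - \sqrt{66} \approx -60.124$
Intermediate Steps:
$n{\left(s,v \right)} = 72$ ($n{\left(s,v \right)} = 40 - -32 = 40 + 32 = 72$)
$a = \sqrt{66}$ ($a = \sqrt{72 - 6} = \sqrt{66} \approx 8.124$)
$Q = 8 - \sqrt{66} \approx -0.12404$
$Q + h{\left(N{\left(5,z \right)} \right)} \left(\left(-1\right) \left(-6\right)\right) = \left(8 - \sqrt{66}\right) + \left(-5 - 5\right) \left(\left(-1\right) \left(-6\right)\right) = \left(8 - \sqrt{66}\right) + \left(-5 - 5\right) 6 = \left(8 - \sqrt{66}\right) - 60 = -52 - \sqrt{66}$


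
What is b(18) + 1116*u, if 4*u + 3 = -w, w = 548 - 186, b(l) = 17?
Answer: -101818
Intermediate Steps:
w = 362
u = -365/4 (u = -3/4 + (-1*362)/4 = -3/4 + (1/4)*(-362) = -3/4 - 181/2 = -365/4 ≈ -91.250)
b(18) + 1116*u = 17 + 1116*(-365/4) = 17 - 101835 = -101818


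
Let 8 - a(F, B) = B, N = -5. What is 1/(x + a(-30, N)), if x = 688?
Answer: 1/701 ≈ 0.0014265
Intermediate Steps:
a(F, B) = 8 - B
1/(x + a(-30, N)) = 1/(688 + (8 - 1*(-5))) = 1/(688 + (8 + 5)) = 1/(688 + 13) = 1/701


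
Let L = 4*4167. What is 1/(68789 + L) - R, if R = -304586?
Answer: 26029005803/85457 ≈ 3.0459e+5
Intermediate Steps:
L = 16668
1/(68789 + L) - R = 1/(68789 + 16668) - 1*(-304586) = 1/85457 + 304586 = 26029005803/85457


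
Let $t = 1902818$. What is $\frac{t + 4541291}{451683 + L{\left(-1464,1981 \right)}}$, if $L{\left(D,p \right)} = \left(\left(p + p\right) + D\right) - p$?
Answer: $\frac{920587}{64600} \approx 14.251$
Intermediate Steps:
$L{\left(D,p \right)} = D + p$ ($L{\left(D,p \right)} = \left(2 p + D\right) - p = \left(D + 2 p\right) - p = D + p$)
$\frac{t + 4541291}{451683 + L{\left(-1464,1981 \right)}} = \frac{1902818 + 4541291}{451683 + \left(-1464 + 1981\right)} = \frac{6444109}{451683 + 517} = \frac{6444109}{452200} = 6444109 \cdot \frac{1}{452200} = \frac{920587}{64600}$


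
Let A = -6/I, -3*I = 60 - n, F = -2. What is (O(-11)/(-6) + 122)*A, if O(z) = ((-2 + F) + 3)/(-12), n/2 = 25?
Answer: 8783/40 ≈ 219.57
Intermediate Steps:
n = 50 (n = 2*25 = 50)
I = -10/3 (I = -(60 - 1*50)/3 = -(60 - 50)/3 = -1/3*10 = -10/3 ≈ -3.3333)
A = 9/5 (A = -6/(-10/3) = -6*(-3/10) = 9/5 ≈ 1.8000)
O(z) = 1/12 (O(z) = ((-2 - 2) + 3)/(-12) = (-4 + 3)*(-1/12) = -1*(-1/12) = 1/12)
(O(-11)/(-6) + 122)*A = ((1/12)/(-6) + 122)*(9/5) = ((1/12)*(-1/6) + 122)*(9/5) = (-1/72 + 122)*(9/5) = (8783/72)*(9/5) = 8783/40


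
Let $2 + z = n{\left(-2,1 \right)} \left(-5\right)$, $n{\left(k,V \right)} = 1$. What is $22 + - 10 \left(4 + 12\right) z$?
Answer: $1142$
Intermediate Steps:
$z = -7$ ($z = -2 + 1 \left(-5\right) = -2 - 5 = -7$)
$22 + - 10 \left(4 + 12\right) z = 22 + - 10 \left(4 + 12\right) \left(-7\right) = 22 + \left(-10\right) 16 \left(-7\right) = 22 - -1120 = 22 + 1120 = 1142$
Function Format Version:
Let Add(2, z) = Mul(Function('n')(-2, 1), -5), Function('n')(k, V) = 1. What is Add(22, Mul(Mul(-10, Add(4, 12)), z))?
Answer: 1142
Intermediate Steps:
z = -7 (z = Add(-2, Mul(1, -5)) = Add(-2, -5) = -7)
Add(22, Mul(Mul(-10, Add(4, 12)), z)) = Add(22, Mul(Mul(-10, Add(4, 12)), -7)) = Add(22, Mul(Mul(-10, 16), -7)) = Add(22, Mul(-160, -7)) = Add(22, 1120) = 1142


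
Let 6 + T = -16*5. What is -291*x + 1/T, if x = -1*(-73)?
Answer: -1826899/86 ≈ -21243.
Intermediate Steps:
T = -86 (T = -6 - 16*5 = -6 - 80 = -86)
x = 73
-291*x + 1/T = -291*73 + 1/(-86) = -21243 - 1/86 = -1826899/86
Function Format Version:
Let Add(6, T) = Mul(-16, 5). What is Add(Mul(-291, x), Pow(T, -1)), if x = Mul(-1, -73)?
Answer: Rational(-1826899, 86) ≈ -21243.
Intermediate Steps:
T = -86 (T = Add(-6, Mul(-16, 5)) = Add(-6, -80) = -86)
x = 73
Add(Mul(-291, x), Pow(T, -1)) = Add(Mul(-291, 73), Pow(-86, -1)) = Add(-21243, Rational(-1, 86)) = Rational(-1826899, 86)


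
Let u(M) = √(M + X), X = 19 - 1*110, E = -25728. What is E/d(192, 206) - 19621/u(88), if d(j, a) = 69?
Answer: -8576/23 + 19621*I*√3/3 ≈ -372.87 + 11328.0*I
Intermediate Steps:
X = -91 (X = 19 - 110 = -91)
u(M) = √(-91 + M) (u(M) = √(M - 91) = √(-91 + M))
E/d(192, 206) - 19621/u(88) = -25728/69 - 19621/√(-91 + 88) = -25728*1/69 - 19621*(-I*√3/3) = -8576/23 - 19621*(-I*√3/3) = -8576/23 - (-19621)*I*√3/3 = -8576/23 + 19621*I*√3/3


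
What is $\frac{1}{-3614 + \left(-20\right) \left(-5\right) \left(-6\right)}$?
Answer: $- \frac{1}{4214} \approx -0.0002373$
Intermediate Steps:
$\frac{1}{-3614 + \left(-20\right) \left(-5\right) \left(-6\right)} = \frac{1}{-3614 + 100 \left(-6\right)} = \frac{1}{-3614 - 600} = \frac{1}{-4214} = - \frac{1}{4214}$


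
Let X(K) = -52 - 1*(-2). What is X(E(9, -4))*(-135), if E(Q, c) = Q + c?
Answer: 6750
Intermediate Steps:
X(K) = -50 (X(K) = -52 + 2 = -50)
X(E(9, -4))*(-135) = -50*(-135) = 6750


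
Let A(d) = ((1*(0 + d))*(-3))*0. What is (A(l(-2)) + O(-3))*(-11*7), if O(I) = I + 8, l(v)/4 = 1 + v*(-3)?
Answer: -385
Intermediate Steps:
l(v) = 4 - 12*v (l(v) = 4*(1 + v*(-3)) = 4*(1 - 3*v) = 4 - 12*v)
O(I) = 8 + I
A(d) = 0 (A(d) = ((1*d)*(-3))*0 = (d*(-3))*0 = -3*d*0 = 0)
(A(l(-2)) + O(-3))*(-11*7) = (0 + (8 - 3))*(-11*7) = (0 + 5)*(-77) = 5*(-77) = -385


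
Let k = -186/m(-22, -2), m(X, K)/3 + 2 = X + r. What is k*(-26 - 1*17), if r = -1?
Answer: -2666/25 ≈ -106.64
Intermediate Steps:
m(X, K) = -9 + 3*X (m(X, K) = -6 + 3*(X - 1) = -6 + 3*(-1 + X) = -6 + (-3 + 3*X) = -9 + 3*X)
k = 62/25 (k = -186/(-9 + 3*(-22)) = -186/(-9 - 66) = -186/(-75) = -186*(-1/75) = 62/25 ≈ 2.4800)
k*(-26 - 1*17) = 62*(-26 - 1*17)/25 = 62*(-26 - 17)/25 = (62/25)*(-43) = -2666/25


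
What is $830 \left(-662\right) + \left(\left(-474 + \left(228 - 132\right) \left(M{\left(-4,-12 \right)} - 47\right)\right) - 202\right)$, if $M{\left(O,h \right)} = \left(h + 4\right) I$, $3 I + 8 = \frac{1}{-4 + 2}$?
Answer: $-552472$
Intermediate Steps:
$I = - \frac{17}{6}$ ($I = - \frac{8}{3} + \frac{1}{3 \left(-4 + 2\right)} = - \frac{8}{3} + \frac{1}{3 \left(-2\right)} = - \frac{8}{3} + \frac{1}{3} \left(- \frac{1}{2}\right) = - \frac{8}{3} - \frac{1}{6} = - \frac{17}{6} \approx -2.8333$)
$M{\left(O,h \right)} = - \frac{34}{3} - \frac{17 h}{6}$ ($M{\left(O,h \right)} = \left(h + 4\right) \left(- \frac{17}{6}\right) = \left(4 + h\right) \left(- \frac{17}{6}\right) = - \frac{34}{3} - \frac{17 h}{6}$)
$830 \left(-662\right) + \left(\left(-474 + \left(228 - 132\right) \left(M{\left(-4,-12 \right)} - 47\right)\right) - 202\right) = 830 \left(-662\right) + \left(\left(-474 + \left(228 - 132\right) \left(\left(- \frac{34}{3} - -34\right) - 47\right)\right) - 202\right) = -549460 + \left(\left(-474 + 96 \left(\left(- \frac{34}{3} + 34\right) - 47\right)\right) - 202\right) = -549460 + \left(\left(-474 + 96 \left(\frac{68}{3} - 47\right)\right) - 202\right) = -549460 + \left(\left(-474 + 96 \left(- \frac{73}{3}\right)\right) - 202\right) = -549460 - 3012 = -552472$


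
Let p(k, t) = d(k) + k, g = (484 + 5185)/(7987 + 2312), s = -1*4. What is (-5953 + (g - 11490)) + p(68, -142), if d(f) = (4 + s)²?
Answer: -178939456/10299 ≈ -17374.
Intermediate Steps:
s = -4
g = 5669/10299 ≈ 0.55044
d(f) = 0 (d(f) = (4 - 4)² = 0² = 0)
p(k, t) = k (p(k, t) = 0 + k = k)
(-5953 + (g - 11490)) + p(68, -142) = (-5953 + (5669/10299 - 11490)) + 68 = (-5953 - 118329841/10299) + 68 = -179639788/10299 + 68 = -178939456/10299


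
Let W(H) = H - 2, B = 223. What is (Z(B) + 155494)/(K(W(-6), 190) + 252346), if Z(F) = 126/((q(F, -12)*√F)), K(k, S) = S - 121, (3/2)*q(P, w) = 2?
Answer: 155494/252415 + 189*√223/112577090 ≈ 0.61605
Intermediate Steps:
q(P, w) = 4/3 (q(P, w) = (⅔)*2 = 4/3)
W(H) = -2 + H
K(k, S) = -121 + S
Z(F) = 189/(2*√F) (Z(F) = 126/((4*√F/3)) = 126*(3/(4*√F)) = 189/(2*√F))
(Z(B) + 155494)/(K(W(-6), 190) + 252346) = (189/(2*√223) + 155494)/((-121 + 190) + 252346) = (189*(√223/223)/2 + 155494)/(69 + 252346) = (189*√223/446 + 155494)/252415 = (155494 + 189*√223/446)*(1/252415) = 155494/252415 + 189*√223/112577090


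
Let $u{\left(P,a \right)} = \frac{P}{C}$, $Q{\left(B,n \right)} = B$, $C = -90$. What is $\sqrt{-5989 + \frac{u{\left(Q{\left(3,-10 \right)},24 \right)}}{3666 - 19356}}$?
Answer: $\frac{i \sqrt{1474348662377}}{15690} \approx 77.389 i$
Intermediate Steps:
$u{\left(P,a \right)} = - \frac{P}{90}$ ($u{\left(P,a \right)} = \frac{P}{-90} = P \left(- \frac{1}{90}\right) = - \frac{P}{90}$)
$\sqrt{-5989 + \frac{u{\left(Q{\left(3,-10 \right)},24 \right)}}{3666 - 19356}} = \sqrt{-5989 + \frac{\left(- \frac{1}{90}\right) 3}{3666 - 19356}} = \sqrt{-5989 - \frac{1}{30 \left(-15690\right)}} = \sqrt{-5989 - - \frac{1}{470700}} = \sqrt{-5989 + \frac{1}{470700}} = \sqrt{- \frac{2819022299}{470700}} = \frac{i \sqrt{1474348662377}}{15690}$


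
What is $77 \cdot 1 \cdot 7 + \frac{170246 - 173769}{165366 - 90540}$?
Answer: $\frac{40327691}{74826} \approx 538.95$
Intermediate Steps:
$77 \cdot 1 \cdot 7 + \frac{170246 - 173769}{165366 - 90540} = 77 \cdot 7 - \frac{3523}{74826} = 539 - \frac{3523}{74826} = \frac{40327691}{74826}$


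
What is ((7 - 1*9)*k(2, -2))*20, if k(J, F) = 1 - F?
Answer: -120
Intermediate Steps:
((7 - 1*9)*k(2, -2))*20 = ((7 - 1*9)*(1 - 1*(-2)))*20 = ((7 - 9)*(1 + 2))*20 = -2*3*20 = -6*20 = -120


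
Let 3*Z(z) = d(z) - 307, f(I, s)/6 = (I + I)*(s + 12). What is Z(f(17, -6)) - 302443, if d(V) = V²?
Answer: 590540/3 ≈ 1.9685e+5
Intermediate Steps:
f(I, s) = 12*I*(12 + s) (f(I, s) = 6*((I + I)*(s + 12)) = 6*((2*I)*(12 + s)) = 6*(2*I*(12 + s)) = 12*I*(12 + s))
Z(z) = -307/3 + z²/3 (Z(z) = (z² - 307)/3 = (-307 + z²)/3 = -307/3 + z²/3)
Z(f(17, -6)) - 302443 = (-307/3 + (12*17*(12 - 6))²/3) - 302443 = (-307/3 + (12*17*6)²/3) - 302443 = (-307/3 + (⅓)*1224²) - 302443 = (-307/3 + (⅓)*1498176) - 302443 = (-307/3 + 499392) - 302443 = 1497869/3 - 302443 = 590540/3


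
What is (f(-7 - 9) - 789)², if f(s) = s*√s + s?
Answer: 643929 + 103040*I ≈ 6.4393e+5 + 1.0304e+5*I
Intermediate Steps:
f(s) = s + s^(3/2) (f(s) = s^(3/2) + s = s + s^(3/2))
(f(-7 - 9) - 789)² = (((-7 - 9) + (-7 - 9)^(3/2)) - 789)² = ((-16 + (-16)^(3/2)) - 789)² = ((-16 - 64*I) - 789)² = (-805 - 64*I)²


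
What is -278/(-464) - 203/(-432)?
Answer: 13393/12528 ≈ 1.0690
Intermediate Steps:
-278/(-464) - 203/(-432) = -278*(-1/464) - 203*(-1/432) = 139/232 + 203/432 = 13393/12528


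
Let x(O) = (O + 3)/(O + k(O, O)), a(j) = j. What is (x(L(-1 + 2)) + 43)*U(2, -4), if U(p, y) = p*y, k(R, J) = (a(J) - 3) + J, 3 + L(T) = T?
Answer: -3088/9 ≈ -343.11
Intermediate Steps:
L(T) = -3 + T
k(R, J) = -3 + 2*J (k(R, J) = (J - 3) + J = (-3 + J) + J = -3 + 2*J)
x(O) = (3 + O)/(-3 + 3*O) (x(O) = (O + 3)/(O + (-3 + 2*O)) = (3 + O)/(-3 + 3*O))
(x(L(-1 + 2)) + 43)*U(2, -4) = ((3 + (-3 + (-1 + 2)))/(3*(-1 + (-3 + (-1 + 2)))) + 43)*(2*(-4)) = ((3 + (-3 + 1))/(3*(-1 + (-3 + 1))) + 43)*(-8) = ((3 - 2)/(3*(-1 - 2)) + 43)*(-8) = ((⅓)*1/(-3) + 43)*(-8) = ((⅓)*(-⅓)*1 + 43)*(-8) = (-⅑ + 43)*(-8) = (386/9)*(-8) = -3088/9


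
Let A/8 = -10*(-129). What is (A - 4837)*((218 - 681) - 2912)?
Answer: -18505125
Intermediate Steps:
A = 10320 (A = 8*(-10*(-129)) = 8*1290 = 10320)
(A - 4837)*((218 - 681) - 2912) = (10320 - 4837)*((218 - 681) - 2912) = 5483*(-463 - 2912) = 5483*(-3375) = -18505125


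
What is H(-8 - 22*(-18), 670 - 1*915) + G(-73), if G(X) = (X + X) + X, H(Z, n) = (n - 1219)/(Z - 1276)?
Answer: -8042/37 ≈ -217.35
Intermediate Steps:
H(Z, n) = (-1219 + n)/(-1276 + Z)
G(X) = 3*X (G(X) = 2*X + X = 3*X)
H(-8 - 22*(-18), 670 - 1*915) + G(-73) = (-1219 + (670 - 1*915))/(-1276 + (-8 - 22*(-18))) + 3*(-73) = (-1219 + (670 - 915))/(-1276 + (-8 + 396)) - 219 = (-1219 - 245)/(-1276 + 388) - 219 = -1464/(-888) - 219 = -1/888*(-1464) - 219 = 61/37 - 219 = -8042/37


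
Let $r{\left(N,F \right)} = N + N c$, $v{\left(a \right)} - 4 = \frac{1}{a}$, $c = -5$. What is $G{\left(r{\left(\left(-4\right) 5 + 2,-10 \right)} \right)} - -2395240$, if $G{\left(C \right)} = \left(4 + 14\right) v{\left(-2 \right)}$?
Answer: $2395303$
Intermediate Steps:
$v{\left(a \right)} = 4 + \frac{1}{a}$
$r{\left(N,F \right)} = - 4 N$ ($r{\left(N,F \right)} = N + N \left(-5\right) = N - 5 N = - 4 N$)
$G{\left(C \right)} = 63$ ($G{\left(C \right)} = \left(4 + 14\right) \left(4 + \frac{1}{-2}\right) = 18 \left(4 - \frac{1}{2}\right) = 18 \cdot \frac{7}{2} = 63$)
$G{\left(r{\left(\left(-4\right) 5 + 2,-10 \right)} \right)} - -2395240 = 63 - -2395240 = 63 + 2395240 = 2395303$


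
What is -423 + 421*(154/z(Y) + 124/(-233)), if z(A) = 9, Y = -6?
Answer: 13749455/2097 ≈ 6556.7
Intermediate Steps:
-423 + 421*(154/z(Y) + 124/(-233)) = -423 + 421*(154/9 + 124/(-233)) = -423 + 421*(154*(⅑) + 124*(-1/233)) = -423 + 421*(154/9 - 124/233) = -423 + 421*(34766/2097) = -423 + 14636486/2097 = 13749455/2097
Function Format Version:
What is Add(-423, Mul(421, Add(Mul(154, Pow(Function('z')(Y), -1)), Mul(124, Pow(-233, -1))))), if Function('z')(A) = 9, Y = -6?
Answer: Rational(13749455, 2097) ≈ 6556.7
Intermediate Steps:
Add(-423, Mul(421, Add(Mul(154, Pow(Function('z')(Y), -1)), Mul(124, Pow(-233, -1))))) = Add(-423, Mul(421, Add(Mul(154, Pow(9, -1)), Mul(124, Pow(-233, -1))))) = Add(-423, Mul(421, Add(Mul(154, Rational(1, 9)), Mul(124, Rational(-1, 233))))) = Add(-423, Mul(421, Add(Rational(154, 9), Rational(-124, 233)))) = Add(-423, Mul(421, Rational(34766, 2097))) = Add(-423, Rational(14636486, 2097)) = Rational(13749455, 2097)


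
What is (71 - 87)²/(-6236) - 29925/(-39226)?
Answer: 44142611/61153334 ≈ 0.72184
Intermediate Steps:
(71 - 87)²/(-6236) - 29925/(-39226) = (-16)²*(-1/6236) - 29925*(-1/39226) = 256*(-1/6236) + 29925/39226 = -64/1559 + 29925/39226 = 44142611/61153334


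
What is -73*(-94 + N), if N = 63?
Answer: 2263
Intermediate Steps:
-73*(-94 + N) = -73*(-94 + 63) = -73*(-31) = 2263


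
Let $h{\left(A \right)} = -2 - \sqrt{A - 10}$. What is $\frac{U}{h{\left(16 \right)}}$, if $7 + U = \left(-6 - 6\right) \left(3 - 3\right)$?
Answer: $-7 + \frac{7 \sqrt{6}}{2} \approx 1.5732$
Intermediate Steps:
$U = -7$ ($U = -7 + \left(-6 - 6\right) \left(3 - 3\right) = -7 - 0 = -7 + 0 = -7$)
$h{\left(A \right)} = -2 - \sqrt{-10 + A}$
$\frac{U}{h{\left(16 \right)}} = \frac{1}{-2 - \sqrt{-10 + 16}} \left(-7\right) = \frac{1}{-2 - \sqrt{6}} \left(-7\right) = - \frac{7}{-2 - \sqrt{6}}$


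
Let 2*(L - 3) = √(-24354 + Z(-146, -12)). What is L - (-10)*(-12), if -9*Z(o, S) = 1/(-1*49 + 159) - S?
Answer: -117 + I*√2652295910/660 ≈ -117.0 + 78.031*I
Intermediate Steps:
Z(o, S) = -1/990 + S/9 (Z(o, S) = -(1/(-1*49 + 159) - S)/9 = -(1/(-49 + 159) - S)/9 = -(1/110 - S)/9 = -1/990 + S/9)
L = 3 + I*√2652295910/660 (L = 3 + √(-24354 + (-1/990 + (⅑)*(-12)))/2 = 3 + √(-24354 + (-1/990 - 4/3))/2 = 3 + √(-24354 - 1321/990)/2 = 3 + √(-24111781/990)/2 = 3 + (I*√2652295910/330)/2 = 3 + I*√2652295910/660 ≈ 3.0 + 78.031*I)
L - (-10)*(-12) = (3 + I*√2652295910/660) - (-10)*(-12) = (3 + I*√2652295910/660) - 1*120 = (3 + I*√2652295910/660) - 120 = -117 + I*√2652295910/660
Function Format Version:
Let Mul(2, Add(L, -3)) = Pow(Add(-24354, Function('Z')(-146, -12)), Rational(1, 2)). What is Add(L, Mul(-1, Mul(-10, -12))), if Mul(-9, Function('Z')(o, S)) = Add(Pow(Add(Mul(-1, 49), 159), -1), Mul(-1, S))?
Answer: Add(-117, Mul(Rational(1, 660), I, Pow(2652295910, Rational(1, 2)))) ≈ Add(-117.00, Mul(78.031, I))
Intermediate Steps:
Function('Z')(o, S) = Add(Rational(-1, 990), Mul(Rational(1, 9), S)) (Function('Z')(o, S) = Mul(Rational(-1, 9), Add(Pow(Add(Mul(-1, 49), 159), -1), Mul(-1, S))) = Mul(Rational(-1, 9), Add(Pow(Add(-49, 159), -1), Mul(-1, S))) = Mul(Rational(-1, 9), Add(Pow(110, -1), Mul(-1, S))) = Mul(Rational(-1, 9), Add(Rational(1, 110), Mul(-1, S))) = Add(Rational(-1, 990), Mul(Rational(1, 9), S)))
L = Add(3, Mul(Rational(1, 660), I, Pow(2652295910, Rational(1, 2)))) (L = Add(3, Mul(Rational(1, 2), Pow(Add(-24354, Add(Rational(-1, 990), Mul(Rational(1, 9), -12))), Rational(1, 2)))) = Add(3, Mul(Rational(1, 2), Pow(Add(-24354, Add(Rational(-1, 990), Rational(-4, 3))), Rational(1, 2)))) = Add(3, Mul(Rational(1, 2), Pow(Add(-24354, Rational(-1321, 990)), Rational(1, 2)))) = Add(3, Mul(Rational(1, 2), Pow(Rational(-24111781, 990), Rational(1, 2)))) = Add(3, Mul(Rational(1, 2), Mul(Rational(1, 330), I, Pow(2652295910, Rational(1, 2))))) = Add(3, Mul(Rational(1, 660), I, Pow(2652295910, Rational(1, 2)))) ≈ Add(3.0000, Mul(78.031, I)))
Add(L, Mul(-1, Mul(-10, -12))) = Add(Add(3, Mul(Rational(1, 660), I, Pow(2652295910, Rational(1, 2)))), Mul(-1, Mul(-10, -12))) = Add(Add(3, Mul(Rational(1, 660), I, Pow(2652295910, Rational(1, 2)))), Mul(-1, 120)) = Add(Add(3, Mul(Rational(1, 660), I, Pow(2652295910, Rational(1, 2)))), -120) = Add(-117, Mul(Rational(1, 660), I, Pow(2652295910, Rational(1, 2))))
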